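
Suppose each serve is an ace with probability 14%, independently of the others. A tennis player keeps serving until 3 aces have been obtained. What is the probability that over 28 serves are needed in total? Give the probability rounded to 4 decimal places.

0.2282

Needing more than 28 serves ⇔ fewer than 3 successes in the first 28. With X ~ Binomial(28, 0.14), P(Y > 28) = P(X ≤ 2).
  k=0: C(28,0)·0.14^0·0.86^28 = 0.014654
  k=1: C(28,1)·0.14^1·0.86^27 = 0.066795
  k=2: C(28,2)·0.14^2·0.86^26 = 0.146794
P(X ≤ 2) = 0.228243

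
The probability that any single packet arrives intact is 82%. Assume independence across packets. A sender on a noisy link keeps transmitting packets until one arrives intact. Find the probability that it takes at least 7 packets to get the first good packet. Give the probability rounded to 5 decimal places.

Y = number of packets to the first success; geometric, p = 0.82.
P(Y > 6) = P(first 6 all fail) = (1−p)^6 = 0.0000340

0.00003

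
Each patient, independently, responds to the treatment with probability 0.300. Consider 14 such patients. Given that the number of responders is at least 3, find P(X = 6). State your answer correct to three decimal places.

X ~ Binomial(14, 0.30). Want P(X=6 | X≥3) = P(X=6) / P(X≥3).
P(X=6) = C(14,6)·0.30^6·0.70^8 = 0.12620
P(X≥3) = 1 − 0.00678 − 0.04069 − 0.11336 = 0.83916
Ratio = 0.12620 / 0.83916 = 0.15039

0.150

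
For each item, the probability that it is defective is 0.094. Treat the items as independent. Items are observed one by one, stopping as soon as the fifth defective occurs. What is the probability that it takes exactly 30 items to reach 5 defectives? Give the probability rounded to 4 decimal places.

0.0148

Y = trial on which the fifth success occurs; negative binomial, r=5, p=0.094.
P(Y=30) = C(29,4) · p^5 · (1−p)^25
= 23751 · 7.339e-06 · 0.084763 = 0.014775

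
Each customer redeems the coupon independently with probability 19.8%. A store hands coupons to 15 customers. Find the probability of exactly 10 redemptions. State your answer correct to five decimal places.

X ~ Binomial(n=15, p=0.198).
P(X=10) = C(15,10) · p^10 · (1−p)^5
= 3003 · 9.2609e-08 · 0.3318 = 0.0000923

0.00009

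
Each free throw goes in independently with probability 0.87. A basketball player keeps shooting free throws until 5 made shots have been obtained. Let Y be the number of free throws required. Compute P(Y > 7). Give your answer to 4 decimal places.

0.0513

Needing more than 7 free throws ⇔ fewer than 5 successes in the first 7. With X ~ Binomial(7, 0.87), P(Y > 7) = P(X ≤ 4).
  k=0: C(7,0)·0.87^0·0.13^7 = 0.000001
  k=1: C(7,1)·0.87^1·0.13^6 = 0.000029
  k=2: C(7,2)·0.87^2·0.13^5 = 0.000590
  k=3: C(7,3)·0.87^3·0.13^4 = 0.006583
  k=4: C(7,4)·0.87^4·0.13^3 = 0.044053
P(X ≤ 4) = 0.051256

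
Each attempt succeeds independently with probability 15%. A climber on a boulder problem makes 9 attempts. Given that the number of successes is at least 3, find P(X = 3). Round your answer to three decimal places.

X ~ Binomial(9, 0.15). Want P(X=3 | X≥3) = P(X=3) / P(X≥3).
P(X=3) = C(9,3)·0.15^3·0.85^6 = 0.10692
P(X≥3) = 1 − 0.23162 − 0.36786 − 0.25967 = 0.14085
Ratio = 0.10692 / 0.14085 = 0.75910

0.759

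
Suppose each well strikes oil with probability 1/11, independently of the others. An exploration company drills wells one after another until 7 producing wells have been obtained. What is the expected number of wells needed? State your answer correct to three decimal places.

Y = total wells until the seventh success; negative binomial with r=7, p=0.090909.
E[Y] = r / p = 7 / 0.090909 = 77.00000

77.000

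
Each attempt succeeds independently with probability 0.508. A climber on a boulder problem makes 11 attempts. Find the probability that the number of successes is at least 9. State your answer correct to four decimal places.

X ~ Binomial(11, 0.508); P(X ≥ 9) = Σ C(11,k) p^k (1−p)^(11−k) over k:
  k=9: C(11,9)·0.508^9·0.492^2 = 0.029996
  k=10: C(11,10)·0.508^10·0.492^1 = 0.006194
  k=11: C(11,11)·0.508^11·0.492^0 = 0.000581
Total = 0.036772

0.0368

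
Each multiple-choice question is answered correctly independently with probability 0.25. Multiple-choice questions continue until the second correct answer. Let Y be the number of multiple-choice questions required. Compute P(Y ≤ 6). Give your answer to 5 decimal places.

Finishing within 6 multiple-choice questions ⇔ at least 2 successes in the first 6. With X ~ Binomial(6, 0.25), P(Y ≤ 6) = 1 − P(X ≤ 1).
  k=0: C(6,0)·0.25^0·0.75^6 = 0.1779785
  k=1: C(6,1)·0.25^1·0.75^5 = 0.3559570
1 − 0.5339355 = 0.4660645

0.46606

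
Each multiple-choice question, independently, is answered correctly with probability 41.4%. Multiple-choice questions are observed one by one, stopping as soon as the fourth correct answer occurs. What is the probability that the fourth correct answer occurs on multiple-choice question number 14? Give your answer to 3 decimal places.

0.040

Y = trial on which the fourth success occurs; negative binomial, r=4, p=0.414.
P(Y=14) = C(13,3) · p^4 · (1−p)^10
= 286 · 0.029377 · 0.004775 = 0.04012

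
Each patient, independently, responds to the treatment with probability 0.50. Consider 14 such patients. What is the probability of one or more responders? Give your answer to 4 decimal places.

P(at least one) = 1 − P(none) = 1 − (1 − 0.50)^14
= 1 − 0.000061 = 0.999939

0.9999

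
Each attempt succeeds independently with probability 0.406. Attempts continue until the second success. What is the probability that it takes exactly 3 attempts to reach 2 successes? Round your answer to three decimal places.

0.196

Y = trial on which the second success occurs; negative binomial, r=2, p=0.406.
P(Y=3) = C(2,1) · p^2 · (1−p)^1
= 2 · 0.16484 · 0.594 = 0.19583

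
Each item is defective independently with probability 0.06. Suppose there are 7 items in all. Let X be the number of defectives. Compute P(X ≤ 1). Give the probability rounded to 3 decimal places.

0.938

X ~ Binomial(7, 0.06); P(X ≤ 1) = Σ C(7,k) p^k (1−p)^(7−k) over k:
  k=0: C(7,0)·0.06^0·0.94^7 = 0.64848
  k=1: C(7,1)·0.06^1·0.94^6 = 0.28975
Total = 0.93822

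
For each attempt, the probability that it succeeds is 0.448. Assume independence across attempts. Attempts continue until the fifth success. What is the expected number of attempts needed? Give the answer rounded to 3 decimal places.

11.161

Y = total attempts until the fifth success; negative binomial with r=5, p=0.448.
E[Y] = r / p = 5 / 0.448 = 11.16071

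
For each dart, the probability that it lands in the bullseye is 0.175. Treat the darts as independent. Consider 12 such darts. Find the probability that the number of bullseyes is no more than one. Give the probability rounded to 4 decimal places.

X ~ Binomial(12, 0.175); P(X ≤ 1) = Σ C(12,k) p^k (1−p)^(12−k) over k:
  k=0: C(12,0)·0.175^0·0.825^12 = 0.099414
  k=1: C(12,1)·0.175^1·0.825^11 = 0.253054
Total = 0.352468

0.3525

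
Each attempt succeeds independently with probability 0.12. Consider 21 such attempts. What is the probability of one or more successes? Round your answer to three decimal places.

0.932

P(at least one) = 1 − P(none) = 1 − (1 − 0.12)^21
= 1 − 0.06826 = 0.93174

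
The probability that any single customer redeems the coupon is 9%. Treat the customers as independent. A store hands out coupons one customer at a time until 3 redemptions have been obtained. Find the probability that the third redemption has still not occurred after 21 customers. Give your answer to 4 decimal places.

Needing more than 21 customers ⇔ fewer than 3 successes in the first 21. With X ~ Binomial(21, 0.09), P(Y > 21) = P(X ≤ 2).
  k=0: C(21,0)·0.09^0·0.91^21 = 0.137997
  k=1: C(21,1)·0.09^1·0.91^20 = 0.286609
  k=2: C(21,2)·0.09^2·0.91^19 = 0.283459
P(X ≤ 2) = 0.708065

0.7081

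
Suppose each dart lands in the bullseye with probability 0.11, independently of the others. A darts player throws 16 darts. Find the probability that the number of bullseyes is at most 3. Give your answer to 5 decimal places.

0.90934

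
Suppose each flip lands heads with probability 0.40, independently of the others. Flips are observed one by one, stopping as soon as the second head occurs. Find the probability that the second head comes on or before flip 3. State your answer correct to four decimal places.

0.3520

Finishing within 3 flips ⇔ at least 2 successes in the first 3. With X ~ Binomial(3, 0.40), P(Y ≤ 3) = 1 − P(X ≤ 1).
  k=0: C(3,0)·0.40^0·0.60^3 = 0.216000
  k=1: C(3,1)·0.40^1·0.60^2 = 0.432000
1 − 0.648000 = 0.352000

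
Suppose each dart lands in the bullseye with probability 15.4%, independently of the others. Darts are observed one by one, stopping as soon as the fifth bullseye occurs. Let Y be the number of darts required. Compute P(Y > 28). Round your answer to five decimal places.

Needing more than 28 darts ⇔ fewer than 5 successes in the first 28. With X ~ Binomial(28, 0.154), P(Y > 28) = P(X ≤ 4).
  k=0: C(28,0)·0.154^0·0.846^28 = 0.0092549
  k=1: C(28,1)·0.154^1·0.846^27 = 0.0471714
  k=2: C(28,2)·0.154^2·0.846^26 = 0.1159211
  k=3: C(28,3)·0.154^3·0.846^25 = 0.1828795
  k=4: C(28,4)·0.154^4·0.846^24 = 0.2080633
P(X ≤ 4) = 0.5632902

0.56329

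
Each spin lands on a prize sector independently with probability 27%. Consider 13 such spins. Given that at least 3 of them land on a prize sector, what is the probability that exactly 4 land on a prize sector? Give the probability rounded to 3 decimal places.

0.309

X ~ Binomial(13, 0.27). Want P(X=4 | X≥3) = P(X=4) / P(X≥3).
P(X=4) = C(13,4)·0.27^4·0.73^9 = 0.22370
P(X≥3) = 1 − 0.01672 − 0.08039 − 0.17839 = 0.72450
Ratio = 0.22370 / 0.72450 = 0.30876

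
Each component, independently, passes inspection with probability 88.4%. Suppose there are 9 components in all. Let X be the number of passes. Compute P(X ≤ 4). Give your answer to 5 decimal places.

0.00177

X ~ Binomial(9, 0.884); P(X ≤ 4) = Σ C(9,k) p^k (1−p)^(9−k) over k:
  k=0: C(9,0)·0.884^0·0.116^9 = 0.0000000
  k=1: C(9,1)·0.884^1·0.116^8 = 0.0000003
  k=2: C(9,2)·0.884^2·0.116^7 = 0.0000080
  k=3: C(9,3)·0.884^3·0.116^6 = 0.0001414
  k=4: C(9,4)·0.884^4·0.116^5 = 0.0016161
Total = 0.0017657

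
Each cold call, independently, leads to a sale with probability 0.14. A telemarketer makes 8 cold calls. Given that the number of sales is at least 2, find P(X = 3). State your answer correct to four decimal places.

X ~ Binomial(8, 0.14). Want P(X=3 | X≥2) = P(X=3) / P(X≥2).
P(X=3) = C(8,3)·0.14^3·0.86^5 = 0.072288
P(X≥2) = 1 − 0.299218 − 0.389679 = 0.311103
Ratio = 0.072288 / 0.311103 = 0.232359

0.2324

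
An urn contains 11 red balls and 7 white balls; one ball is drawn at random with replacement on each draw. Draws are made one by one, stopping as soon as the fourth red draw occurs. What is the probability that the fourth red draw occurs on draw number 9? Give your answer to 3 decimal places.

Y = trial on which the fourth success occurs; negative binomial, r=4, p=0.611111.
P(Y=9) = C(8,3) · p^4 · (1−p)^5
= 56 · 0.13947 · 0.0088946 = 0.06947

0.069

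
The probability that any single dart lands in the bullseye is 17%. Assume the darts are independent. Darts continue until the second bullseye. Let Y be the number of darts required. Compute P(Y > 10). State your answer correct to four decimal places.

Needing more than 10 darts ⇔ fewer than 2 successes in the first 10. With X ~ Binomial(10, 0.17), P(Y > 10) = P(X ≤ 1).
  k=0: C(10,0)·0.17^0·0.83^10 = 0.155160
  k=1: C(10,1)·0.17^1·0.83^9 = 0.317798
P(X ≤ 1) = 0.472959

0.4730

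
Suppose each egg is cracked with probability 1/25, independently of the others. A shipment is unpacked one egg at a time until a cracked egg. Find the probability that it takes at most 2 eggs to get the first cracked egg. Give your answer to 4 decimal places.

0.0784

Y = number of eggs to the first success; geometric, p = 0.04.
P(Y ≤ 2) = 1 − (1−p)^2 = 1 − 0.921600 = 0.078400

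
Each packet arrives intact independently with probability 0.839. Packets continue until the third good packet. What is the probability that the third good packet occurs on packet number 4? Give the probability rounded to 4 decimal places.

0.2853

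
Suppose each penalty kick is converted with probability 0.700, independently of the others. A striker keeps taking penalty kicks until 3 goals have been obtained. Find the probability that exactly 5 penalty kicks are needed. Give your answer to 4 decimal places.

Y = trial on which the third success occurs; negative binomial, r=3, p=0.70.
P(Y=5) = C(4,2) · p^3 · (1−p)^2
= 6 · 0.343 · 0.09 = 0.185220

0.1852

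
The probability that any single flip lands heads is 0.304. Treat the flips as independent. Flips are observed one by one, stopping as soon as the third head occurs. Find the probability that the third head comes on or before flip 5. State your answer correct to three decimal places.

0.168

Finishing within 5 flips ⇔ at least 3 successes in the first 5. With X ~ Binomial(5, 0.304), P(Y ≤ 5) = 1 − P(X ≤ 2).
  k=0: C(5,0)·0.304^0·0.696^5 = 0.16332
  k=1: C(5,1)·0.304^1·0.696^4 = 0.35668
  k=2: C(5,2)·0.304^2·0.696^3 = 0.31158
1 − 0.83159 = 0.16841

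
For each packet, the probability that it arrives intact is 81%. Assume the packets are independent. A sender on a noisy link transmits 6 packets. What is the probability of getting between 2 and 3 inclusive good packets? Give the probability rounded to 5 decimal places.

0.08573

X ~ Binomial(6, 0.81); P(2 ≤ X ≤ 3) = Σ C(6,k) p^k (1−p)^(6−k) over k:
  k=2: C(6,2)·0.81^2·0.19^4 = 0.0128255
  k=3: C(6,3)·0.81^3·0.19^3 = 0.0729031
Total = 0.0857286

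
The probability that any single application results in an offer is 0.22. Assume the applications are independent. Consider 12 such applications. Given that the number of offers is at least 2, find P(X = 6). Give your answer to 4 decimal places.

0.0303

X ~ Binomial(12, 0.22). Want P(X=6 | X≥2) = P(X=6) / P(X≥2).
P(X=6) = C(12,6)·0.22^6·0.78^6 = 0.023593
P(X≥2) = 1 − 0.050715 − 0.171650 = 0.777635
Ratio = 0.023593 / 0.777635 = 0.030339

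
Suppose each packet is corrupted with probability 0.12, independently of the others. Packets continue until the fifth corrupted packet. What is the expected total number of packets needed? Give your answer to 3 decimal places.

Y = total packets until the fifth success; negative binomial with r=5, p=0.12.
E[Y] = r / p = 5 / 0.12 = 41.66667

41.667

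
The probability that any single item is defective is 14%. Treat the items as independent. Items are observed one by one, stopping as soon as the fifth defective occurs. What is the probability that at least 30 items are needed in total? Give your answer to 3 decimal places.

0.617

Needing more than 29 items ⇔ fewer than 5 successes in the first 29. With X ~ Binomial(29, 0.14), P(Y > 29) = P(X ≤ 4).
  k=0: C(29,0)·0.14^0·0.86^29 = 0.01260
  k=1: C(29,1)·0.14^1·0.86^28 = 0.05950
  k=2: C(29,2)·0.14^2·0.86^27 = 0.13559
  k=3: C(29,3)·0.14^3·0.86^26 = 0.19866
  k=4: C(29,4)·0.14^4·0.86^25 = 0.21021
P(X ≤ 4) = 0.61656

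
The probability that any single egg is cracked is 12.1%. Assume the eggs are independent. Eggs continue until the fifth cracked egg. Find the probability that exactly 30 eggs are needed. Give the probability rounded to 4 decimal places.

0.0245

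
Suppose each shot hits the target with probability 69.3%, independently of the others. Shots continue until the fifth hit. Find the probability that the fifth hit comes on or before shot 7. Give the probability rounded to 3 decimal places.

Finishing within 7 shots ⇔ at least 5 successes in the first 7. With X ~ Binomial(7, 0.693), P(Y ≤ 7) = 1 − P(X ≤ 4).
  k=0: C(7,0)·0.693^0·0.307^7 = 0.00026
  k=1: C(7,1)·0.693^1·0.307^6 = 0.00406
  k=2: C(7,2)·0.693^2·0.307^5 = 0.02750
  k=3: C(7,3)·0.693^3·0.307^4 = 0.10347
  k=4: C(7,4)·0.693^4·0.307^3 = 0.23357
1 − 0.36886 = 0.63114

0.631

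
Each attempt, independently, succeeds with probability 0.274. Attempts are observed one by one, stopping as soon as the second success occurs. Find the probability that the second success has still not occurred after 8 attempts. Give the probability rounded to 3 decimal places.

Needing more than 8 attempts ⇔ fewer than 2 successes in the first 8. With X ~ Binomial(8, 0.274), P(Y > 8) = P(X ≤ 1).
  k=0: C(8,0)·0.274^0·0.726^8 = 0.07718
  k=1: C(8,1)·0.274^1·0.726^7 = 0.23302
P(X ≤ 1) = 0.31020

0.310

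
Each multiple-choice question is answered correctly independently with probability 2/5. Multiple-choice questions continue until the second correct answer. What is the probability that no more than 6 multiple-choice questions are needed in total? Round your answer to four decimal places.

Finishing within 6 multiple-choice questions ⇔ at least 2 successes in the first 6. With X ~ Binomial(6, 0.40), P(Y ≤ 6) = 1 − P(X ≤ 1).
  k=0: C(6,0)·0.40^0·0.60^6 = 0.046656
  k=1: C(6,1)·0.40^1·0.60^5 = 0.186624
1 − 0.233280 = 0.766720

0.7667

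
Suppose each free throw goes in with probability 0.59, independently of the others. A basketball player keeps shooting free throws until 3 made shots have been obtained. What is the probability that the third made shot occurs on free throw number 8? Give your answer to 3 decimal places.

0.050

Y = trial on which the third success occurs; negative binomial, r=3, p=0.59.
P(Y=8) = C(7,2) · p^3 · (1−p)^5
= 21 · 0.20538 · 0.011586 = 0.04997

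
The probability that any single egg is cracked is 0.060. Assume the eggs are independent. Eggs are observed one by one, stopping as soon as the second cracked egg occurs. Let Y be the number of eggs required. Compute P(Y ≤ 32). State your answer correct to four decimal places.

0.5799

Finishing within 32 eggs ⇔ at least 2 successes in the first 32. With X ~ Binomial(32, 0.06), P(Y ≤ 32) = 1 − P(X ≤ 1).
  k=0: C(32,0)·0.06^0·0.94^32 = 0.138067
  k=1: C(32,1)·0.06^1·0.94^31 = 0.282010
1 − 0.420078 = 0.579922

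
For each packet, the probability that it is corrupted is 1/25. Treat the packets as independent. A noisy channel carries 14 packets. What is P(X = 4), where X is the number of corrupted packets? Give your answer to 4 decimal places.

0.0017

X ~ Binomial(n=14, p=0.04).
P(X=4) = C(14,4) · p^4 · (1−p)^10
= 1001 · 2.56e-06 · 0.66483 = 0.001704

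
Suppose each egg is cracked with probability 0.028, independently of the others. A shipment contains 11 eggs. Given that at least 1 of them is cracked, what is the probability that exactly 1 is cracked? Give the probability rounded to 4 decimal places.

0.8641

X ~ Binomial(11, 0.028). Want P(X=1 | X≥1) = P(X=1) / P(X≥1).
P(X=1) = C(11,1)·0.028^1·0.972^10 = 0.231853
P(X≥1) = 1 − 0.731693 = 0.268307
Ratio = 0.231853 / 0.268307 = 0.864135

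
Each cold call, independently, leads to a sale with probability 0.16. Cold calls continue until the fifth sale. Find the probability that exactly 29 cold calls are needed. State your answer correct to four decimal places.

Y = trial on which the fifth success occurs; negative binomial, r=5, p=0.16.
P(Y=29) = C(28,4) · p^5 · (1−p)^24
= 20475 · 0.00010486 · 0.01523 = 0.032698

0.0327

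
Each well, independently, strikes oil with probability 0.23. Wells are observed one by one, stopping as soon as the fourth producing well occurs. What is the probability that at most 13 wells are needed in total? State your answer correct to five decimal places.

Finishing within 13 wells ⇔ at least 4 successes in the first 13. With X ~ Binomial(13, 0.23), P(Y ≤ 13) = 1 − P(X ≤ 3).
  k=0: C(13,0)·0.23^0·0.77^13 = 0.0334487
  k=1: C(13,1)·0.23^1·0.77^12 = 0.1298853
  k=2: C(13,2)·0.23^2·0.77^11 = 0.2327814
  k=3: C(13,3)·0.23^3·0.77^10 = 0.2549510
1 − 0.6510664 = 0.3489336

0.34893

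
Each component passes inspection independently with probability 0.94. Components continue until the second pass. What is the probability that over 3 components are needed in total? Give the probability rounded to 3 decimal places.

0.010

Needing more than 3 components ⇔ fewer than 2 successes in the first 3. With X ~ Binomial(3, 0.94), P(Y > 3) = P(X ≤ 1).
  k=0: C(3,0)·0.94^0·0.06^3 = 0.00022
  k=1: C(3,1)·0.94^1·0.06^2 = 0.01015
P(X ≤ 1) = 0.01037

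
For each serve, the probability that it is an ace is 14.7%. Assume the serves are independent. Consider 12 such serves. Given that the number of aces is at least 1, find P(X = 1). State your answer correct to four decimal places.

0.3603

X ~ Binomial(12, 0.147). Want P(X=1 | X≥1) = P(X=1) / P(X≥1).
P(X=1) = C(12,1)·0.147^1·0.853^11 = 0.306858
P(X≥1) = 1 − 0.148384 = 0.851616
Ratio = 0.306858 / 0.851616 = 0.360325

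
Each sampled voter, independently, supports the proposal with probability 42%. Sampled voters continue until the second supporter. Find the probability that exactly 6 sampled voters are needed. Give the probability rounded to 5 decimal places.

0.09981

Y = trial on which the second success occurs; negative binomial, r=2, p=0.42.
P(Y=6) = C(5,1) · p^2 · (1−p)^4
= 5 · 0.1764 · 0.11316 = 0.0998115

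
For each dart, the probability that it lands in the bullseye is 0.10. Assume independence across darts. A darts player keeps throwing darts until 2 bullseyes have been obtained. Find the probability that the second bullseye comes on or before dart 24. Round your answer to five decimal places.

Finishing within 24 darts ⇔ at least 2 successes in the first 24. With X ~ Binomial(24, 0.10), P(Y ≤ 24) = 1 − P(X ≤ 1).
  k=0: C(24,0)·0.10^0·0.90^24 = 0.0797664
  k=1: C(24,1)·0.10^1·0.90^23 = 0.2127105
1 − 0.2924770 = 0.7075230

0.70752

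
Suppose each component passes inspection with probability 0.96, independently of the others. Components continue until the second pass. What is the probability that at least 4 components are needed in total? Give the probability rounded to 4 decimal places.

Needing more than 3 components ⇔ fewer than 2 successes in the first 3. With X ~ Binomial(3, 0.96), P(Y > 3) = P(X ≤ 1).
  k=0: C(3,0)·0.96^0·0.04^3 = 0.000064
  k=1: C(3,1)·0.96^1·0.04^2 = 0.004608
P(X ≤ 1) = 0.004672

0.0047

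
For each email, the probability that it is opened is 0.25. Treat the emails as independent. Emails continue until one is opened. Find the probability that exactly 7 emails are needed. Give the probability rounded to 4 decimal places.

0.0445

Geometric (trials to first success), p = 0.25.
P(Y = 7) = (1−p)^6 · p = 0.17798 · 0.25 = 0.044495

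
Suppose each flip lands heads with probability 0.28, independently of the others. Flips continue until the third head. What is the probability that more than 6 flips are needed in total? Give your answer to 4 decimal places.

Needing more than 6 flips ⇔ fewer than 3 successes in the first 6. With X ~ Binomial(6, 0.28), P(Y > 6) = P(X ≤ 2).
  k=0: C(6,0)·0.28^0·0.72^6 = 0.139314
  k=1: C(6,1)·0.28^1·0.72^5 = 0.325066
  k=2: C(6,2)·0.28^2·0.72^4 = 0.316037
P(X ≤ 2) = 0.780417

0.7804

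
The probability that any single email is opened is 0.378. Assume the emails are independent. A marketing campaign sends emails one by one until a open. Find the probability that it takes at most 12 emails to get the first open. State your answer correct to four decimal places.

Y = number of emails to the first success; geometric, p = 0.378.
P(Y ≤ 12) = 1 − (1−p)^12 = 1 − 0.003353 = 0.996647

0.9966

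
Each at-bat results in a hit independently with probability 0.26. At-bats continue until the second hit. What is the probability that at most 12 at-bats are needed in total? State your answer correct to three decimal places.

Finishing within 12 at-bats ⇔ at least 2 successes in the first 12. With X ~ Binomial(12, 0.26), P(Y ≤ 12) = 1 − P(X ≤ 1).
  k=0: C(12,0)·0.26^0·0.74^12 = 0.02696
  k=1: C(12,1)·0.26^1·0.74^11 = 0.11369
1 − 0.14065 = 0.85935

0.859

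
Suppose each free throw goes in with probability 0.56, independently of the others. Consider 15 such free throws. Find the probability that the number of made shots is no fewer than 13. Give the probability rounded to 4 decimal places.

0.0130

X ~ Binomial(15, 0.56); P(X ≥ 13) = Σ C(15,k) p^k (1−p)^(15−k) over k:
  k=13: C(15,13)·0.56^13·0.44^2 = 0.010828
  k=14: C(15,14)·0.56^14·0.44^1 = 0.001969
  k=15: C(15,15)·0.56^15·0.44^0 = 0.000167
Total = 0.012963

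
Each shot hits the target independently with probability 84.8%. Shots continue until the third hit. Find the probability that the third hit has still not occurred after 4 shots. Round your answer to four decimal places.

Needing more than 4 shots ⇔ fewer than 3 successes in the first 4. With X ~ Binomial(4, 0.848), P(Y > 4) = P(X ≤ 2).
  k=0: C(4,0)·0.848^0·0.152^4 = 0.000534
  k=1: C(4,1)·0.848^1·0.152^3 = 0.011912
  k=2: C(4,2)·0.848^2·0.152^2 = 0.099685
P(X ≤ 2) = 0.112131

0.1121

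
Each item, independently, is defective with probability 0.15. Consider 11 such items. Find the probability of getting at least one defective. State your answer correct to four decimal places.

P(at least one) = 1 − P(none) = 1 − (1 − 0.15)^11
= 1 − 0.167343 = 0.832657

0.8327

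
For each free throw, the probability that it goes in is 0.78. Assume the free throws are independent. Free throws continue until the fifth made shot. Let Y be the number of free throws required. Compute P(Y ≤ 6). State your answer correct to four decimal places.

0.6063

Finishing within 6 free throws ⇔ at least 5 successes in the first 6. With X ~ Binomial(6, 0.78), P(Y ≤ 6) = 1 − P(X ≤ 4).
  k=0: C(6,0)·0.78^0·0.22^6 = 0.000113
  k=1: C(6,1)·0.78^1·0.22^5 = 0.002412
  k=2: C(6,2)·0.78^2·0.22^4 = 0.021378
  k=3: C(6,3)·0.78^3·0.22^3 = 0.101061
  k=4: C(6,4)·0.78^4·0.22^2 = 0.268729
1 − 0.393693 = 0.606307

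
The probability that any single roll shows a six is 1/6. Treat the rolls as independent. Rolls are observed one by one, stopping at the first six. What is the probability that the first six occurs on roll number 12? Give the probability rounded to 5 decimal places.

0.02243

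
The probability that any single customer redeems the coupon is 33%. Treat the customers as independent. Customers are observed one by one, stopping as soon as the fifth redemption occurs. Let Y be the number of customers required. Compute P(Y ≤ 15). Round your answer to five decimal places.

Finishing within 15 customers ⇔ at least 5 successes in the first 15. With X ~ Binomial(15, 0.33), P(Y ≤ 15) = 1 − P(X ≤ 4).
  k=0: C(15,0)·0.33^0·0.67^15 = 0.0024611
  k=1: C(15,1)·0.33^1·0.67^14 = 0.0181825
  k=2: C(15,2)·0.33^2·0.67^13 = 0.0626888
  k=3: C(15,3)·0.33^3·0.67^12 = 0.1337984
  k=4: C(15,4)·0.33^4·0.67^11 = 0.1977021
1 − 0.4148327 = 0.5851673

0.58517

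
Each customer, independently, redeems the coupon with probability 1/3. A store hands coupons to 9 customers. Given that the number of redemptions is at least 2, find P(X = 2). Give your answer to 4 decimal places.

0.2732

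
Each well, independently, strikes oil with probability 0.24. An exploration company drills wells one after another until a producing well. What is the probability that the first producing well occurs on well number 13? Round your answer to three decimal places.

0.009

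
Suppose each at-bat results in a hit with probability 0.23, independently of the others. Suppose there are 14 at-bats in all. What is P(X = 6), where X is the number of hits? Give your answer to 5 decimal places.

0.05493

X ~ Binomial(n=14, p=0.23).
P(X=6) = C(14,6) · p^6 · (1−p)^8
= 3003 · 0.00014804 · 0.12357 = 0.0549349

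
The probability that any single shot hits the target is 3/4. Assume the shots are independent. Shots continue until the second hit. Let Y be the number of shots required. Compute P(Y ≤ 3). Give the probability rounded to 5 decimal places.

Finishing within 3 shots ⇔ at least 2 successes in the first 3. With X ~ Binomial(3, 0.75), P(Y ≤ 3) = 1 − P(X ≤ 1).
  k=0: C(3,0)·0.75^0·0.25^3 = 0.0156250
  k=1: C(3,1)·0.75^1·0.25^2 = 0.1406250
1 − 0.1562500 = 0.8437500

0.84375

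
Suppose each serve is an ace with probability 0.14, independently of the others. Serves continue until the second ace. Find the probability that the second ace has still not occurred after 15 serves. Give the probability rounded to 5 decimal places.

0.35832

Needing more than 15 serves ⇔ fewer than 2 successes in the first 15. With X ~ Binomial(15, 0.14), P(Y > 15) = P(X ≤ 1).
  k=0: C(15,0)·0.14^0·0.86^15 = 0.1041062
  k=1: C(15,1)·0.14^1·0.86^14 = 0.2542129
P(X ≤ 1) = 0.3583192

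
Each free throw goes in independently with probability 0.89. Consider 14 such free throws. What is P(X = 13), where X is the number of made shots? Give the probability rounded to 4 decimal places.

0.3385

X ~ Binomial(n=14, p=0.89).
P(X=13) = C(14,13) · p^13 · (1−p)^1
= 14 · 0.21982 · 0.11 = 0.338525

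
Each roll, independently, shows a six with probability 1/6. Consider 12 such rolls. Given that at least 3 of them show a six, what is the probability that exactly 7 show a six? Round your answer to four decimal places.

X ~ Binomial(12, 0.166667). Want P(X=7 | X≥3) = P(X=7) / P(X≥3).
P(X=7) = C(12,7)·0.166667^7·0.833333^5 = 0.001137
P(X≥3) = 1 − 0.112157 − 0.269176 − 0.296094 = 0.322574
Ratio = 0.001137 / 0.322574 = 0.003525

0.0035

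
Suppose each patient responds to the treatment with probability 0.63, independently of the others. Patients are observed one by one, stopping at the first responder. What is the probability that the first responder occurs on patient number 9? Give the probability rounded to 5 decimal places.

0.00022

Geometric (trials to first success), p = 0.63.
P(Y = 9) = (1−p)^8 · p = 0.00035125 · 0.63 = 0.0002213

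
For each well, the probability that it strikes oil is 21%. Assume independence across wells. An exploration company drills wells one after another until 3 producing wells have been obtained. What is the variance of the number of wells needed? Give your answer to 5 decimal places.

Y = total wells until the third success; negative binomial with r=3, p=0.21.
Var(Y) = r(1−p)/p² = 3·0.79 / 0.21² = 53.7414966

53.74150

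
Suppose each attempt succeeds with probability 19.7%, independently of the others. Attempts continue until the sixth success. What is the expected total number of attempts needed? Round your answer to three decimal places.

30.457

Y = total attempts until the sixth success; negative binomial with r=6, p=0.197.
E[Y] = r / p = 6 / 0.197 = 30.45685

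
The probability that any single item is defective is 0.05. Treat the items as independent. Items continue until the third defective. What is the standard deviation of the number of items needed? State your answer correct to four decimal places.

33.7639

Y = total items until the third success; negative binomial with r=3, p=0.05.
SD(Y) = √[r(1−p)/p²] = √(1140.000000) = 33.763886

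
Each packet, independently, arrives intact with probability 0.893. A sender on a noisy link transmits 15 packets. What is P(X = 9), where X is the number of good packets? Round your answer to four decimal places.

0.0027

X ~ Binomial(n=15, p=0.893).
P(X=9) = C(15,9) · p^9 · (1−p)^6
= 5005 · 0.36113 · 1.5007e-06 = 0.002713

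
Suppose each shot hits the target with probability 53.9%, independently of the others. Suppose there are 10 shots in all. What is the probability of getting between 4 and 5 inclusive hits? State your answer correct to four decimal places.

0.4088

X ~ Binomial(10, 0.539); P(4 ≤ X ≤ 5) = Σ C(10,k) p^k (1−p)^(10−k) over k:
  k=4: C(10,4)·0.539^4·0.461^6 = 0.170130
  k=5: C(10,5)·0.539^5·0.461^5 = 0.238698
Total = 0.408828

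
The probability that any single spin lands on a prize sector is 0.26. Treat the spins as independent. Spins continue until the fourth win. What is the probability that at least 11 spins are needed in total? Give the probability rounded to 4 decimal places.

0.7521

Needing more than 10 spins ⇔ fewer than 4 successes in the first 10. With X ~ Binomial(10, 0.26), P(Y > 10) = P(X ≤ 3).
  k=0: C(10,0)·0.26^0·0.74^10 = 0.049240
  k=1: C(10,1)·0.26^1·0.74^9 = 0.173005
  k=2: C(10,2)·0.26^2·0.74^8 = 0.273535
  k=3: C(10,3)·0.26^3·0.74^7 = 0.256285
P(X ≤ 3) = 0.752065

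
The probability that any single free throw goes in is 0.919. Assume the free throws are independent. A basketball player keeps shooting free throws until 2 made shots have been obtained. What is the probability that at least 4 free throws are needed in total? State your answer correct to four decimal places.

0.0186

Needing more than 3 free throws ⇔ fewer than 2 successes in the first 3. With X ~ Binomial(3, 0.919), P(Y > 3) = P(X ≤ 1).
  k=0: C(3,0)·0.919^0·0.081^3 = 0.000531
  k=1: C(3,1)·0.919^1·0.081^2 = 0.018089
P(X ≤ 1) = 0.018620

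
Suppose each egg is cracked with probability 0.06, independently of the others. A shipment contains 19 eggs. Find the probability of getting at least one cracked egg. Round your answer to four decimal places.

0.6914

P(at least one) = 1 − P(none) = 1 − (1 − 0.06)^19
= 1 − 0.308624 = 0.691376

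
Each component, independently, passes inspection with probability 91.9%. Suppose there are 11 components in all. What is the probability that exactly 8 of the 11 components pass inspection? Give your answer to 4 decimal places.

X ~ Binomial(n=11, p=0.919).
P(X=8) = C(11,8) · p^8 · (1−p)^3
= 165 · 0.50877 · 0.00053144 = 0.044613

0.0446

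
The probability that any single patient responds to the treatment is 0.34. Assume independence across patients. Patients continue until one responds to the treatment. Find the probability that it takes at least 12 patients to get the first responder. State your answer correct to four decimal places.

0.0104

Y = number of patients to the first success; geometric, p = 0.34.
P(Y > 11) = P(first 11 all fail) = (1−p)^11 = 0.010351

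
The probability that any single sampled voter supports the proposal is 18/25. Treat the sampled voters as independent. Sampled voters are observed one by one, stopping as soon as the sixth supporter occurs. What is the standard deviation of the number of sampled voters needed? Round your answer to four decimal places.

Y = total sampled voters until the sixth success; negative binomial with r=6, p=0.72.
SD(Y) = √[r(1−p)/p²] = √(3.240741) = 1.800206

1.8002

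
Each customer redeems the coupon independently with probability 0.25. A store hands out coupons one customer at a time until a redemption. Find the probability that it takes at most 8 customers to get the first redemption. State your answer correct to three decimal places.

0.900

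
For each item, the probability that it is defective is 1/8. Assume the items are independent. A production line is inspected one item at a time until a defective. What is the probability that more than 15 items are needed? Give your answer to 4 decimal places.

Y = number of items to the first success; geometric, p = 0.125.
P(Y > 15) = P(first 15 all fail) = (1−p)^15 = 0.134934

0.1349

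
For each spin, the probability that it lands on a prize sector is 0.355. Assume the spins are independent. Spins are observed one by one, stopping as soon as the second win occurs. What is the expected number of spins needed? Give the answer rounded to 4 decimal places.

5.6338

Y = total spins until the second success; negative binomial with r=2, p=0.355.
E[Y] = r / p = 2 / 0.355 = 5.633803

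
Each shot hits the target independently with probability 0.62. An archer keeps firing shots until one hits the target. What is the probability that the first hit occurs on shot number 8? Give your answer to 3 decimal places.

0.001

Geometric (trials to first success), p = 0.62.
P(Y = 8) = (1−p)^7 · p = 0.0011442 · 0.62 = 0.00071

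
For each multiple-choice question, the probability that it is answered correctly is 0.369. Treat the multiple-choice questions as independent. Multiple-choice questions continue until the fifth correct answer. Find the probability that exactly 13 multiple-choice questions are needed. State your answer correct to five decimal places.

0.08511

Y = trial on which the fifth success occurs; negative binomial, r=5, p=0.369.
P(Y=13) = C(12,4) · p^5 · (1−p)^8
= 495 · 0.0068412 · 0.025132 = 0.0851083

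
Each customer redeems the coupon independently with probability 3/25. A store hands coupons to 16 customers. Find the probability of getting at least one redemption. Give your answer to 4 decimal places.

P(at least one) = 1 − P(none) = 1 − (1 − 0.12)^16
= 1 − 0.129337 = 0.870663

0.8707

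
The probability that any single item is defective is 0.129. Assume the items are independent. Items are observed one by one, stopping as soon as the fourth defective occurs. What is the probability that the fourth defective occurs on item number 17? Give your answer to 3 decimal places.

Y = trial on which the fourth success occurs; negative binomial, r=4, p=0.129.
P(Y=17) = C(16,3) · p^4 · (1−p)^13
= 560 · 0.00027692 · 0.16605 = 0.02575

0.026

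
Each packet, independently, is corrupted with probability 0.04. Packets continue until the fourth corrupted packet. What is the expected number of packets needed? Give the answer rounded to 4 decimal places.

Y = total packets until the fourth success; negative binomial with r=4, p=0.04.
E[Y] = r / p = 4 / 0.04 = 100.000000

100.0000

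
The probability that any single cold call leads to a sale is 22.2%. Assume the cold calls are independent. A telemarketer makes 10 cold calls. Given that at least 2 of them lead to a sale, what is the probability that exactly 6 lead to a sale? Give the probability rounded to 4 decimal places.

0.0134

X ~ Binomial(10, 0.222). Want P(X=6 | X≥2) = P(X=6) / P(X≥2).
P(X=6) = C(10,6)·0.222^6·0.778^4 = 0.009210
P(X≥2) = 1 − 0.081245 − 0.231830 = 0.686925
Ratio = 0.009210 / 0.686925 = 0.013407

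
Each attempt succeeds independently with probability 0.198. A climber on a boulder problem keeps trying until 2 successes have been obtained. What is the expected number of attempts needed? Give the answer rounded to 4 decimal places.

Y = total attempts until the second success; negative binomial with r=2, p=0.198.
E[Y] = r / p = 2 / 0.198 = 10.101010

10.1010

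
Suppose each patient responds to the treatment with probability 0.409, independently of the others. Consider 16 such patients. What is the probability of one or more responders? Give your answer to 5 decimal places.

0.99978

P(at least one) = 1 − P(none) = 1 − (1 − 0.409)^16
= 1 − 0.0002215 = 0.9997785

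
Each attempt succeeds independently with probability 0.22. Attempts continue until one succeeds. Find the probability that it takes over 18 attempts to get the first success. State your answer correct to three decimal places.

Y = number of attempts to the first success; geometric, p = 0.22.
P(Y > 18) = P(first 18 all fail) = (1−p)^18 = 0.01142

0.011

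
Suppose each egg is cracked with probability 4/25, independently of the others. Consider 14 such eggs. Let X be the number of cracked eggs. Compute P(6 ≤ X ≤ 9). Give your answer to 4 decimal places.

X ~ Binomial(14, 0.16); P(6 ≤ X ≤ 9) = Σ C(14,k) p^k (1−p)^(14−k) over k:
  k=6: C(14,6)·0.16^6·0.84^8 = 0.012488
  k=7: C(14,7)·0.16^7·0.84^7 = 0.002719
  k=8: C(14,8)·0.16^8·0.84^6 = 0.000453
  k=9: C(14,9)·0.16^9·0.84^5 = 0.000058
Total = 0.015718

0.0157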